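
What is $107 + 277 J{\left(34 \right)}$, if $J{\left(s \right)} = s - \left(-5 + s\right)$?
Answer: $1492$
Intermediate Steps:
$J{\left(s \right)} = 5$
$107 + 277 J{\left(34 \right)} = 107 + 277 \cdot 5 = 107 + 1385 = 1492$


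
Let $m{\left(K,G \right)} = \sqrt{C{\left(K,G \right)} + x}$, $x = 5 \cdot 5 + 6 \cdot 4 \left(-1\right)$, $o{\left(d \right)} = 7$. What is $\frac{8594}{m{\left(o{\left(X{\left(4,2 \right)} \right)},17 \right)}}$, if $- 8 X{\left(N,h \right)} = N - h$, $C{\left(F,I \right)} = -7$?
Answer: $- \frac{4297 i \sqrt{6}}{3} \approx - 3508.5 i$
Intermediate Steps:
$X{\left(N,h \right)} = - \frac{N}{8} + \frac{h}{8}$ ($X{\left(N,h \right)} = - \frac{N - h}{8} = - \frac{N}{8} + \frac{h}{8}$)
$x = 1$ ($x = 25 + 24 \left(-1\right) = 25 - 24 = 1$)
$m{\left(K,G \right)} = i \sqrt{6}$ ($m{\left(K,G \right)} = \sqrt{-7 + 1} = \sqrt{-6} = i \sqrt{6}$)
$\frac{8594}{m{\left(o{\left(X{\left(4,2 \right)} \right)},17 \right)}} = \frac{8594}{i \sqrt{6}} = 8594 \left(- \frac{i \sqrt{6}}{6}\right) = - \frac{4297 i \sqrt{6}}{3}$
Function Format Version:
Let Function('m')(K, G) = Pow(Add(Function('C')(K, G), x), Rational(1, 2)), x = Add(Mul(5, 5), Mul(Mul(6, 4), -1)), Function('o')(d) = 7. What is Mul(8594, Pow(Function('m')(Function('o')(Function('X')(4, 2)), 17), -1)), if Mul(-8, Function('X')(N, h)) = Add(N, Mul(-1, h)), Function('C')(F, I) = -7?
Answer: Mul(Rational(-4297, 3), I, Pow(6, Rational(1, 2))) ≈ Mul(-3508.5, I)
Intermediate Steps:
Function('X')(N, h) = Add(Mul(Rational(-1, 8), N), Mul(Rational(1, 8), h)) (Function('X')(N, h) = Mul(Rational(-1, 8), Add(N, Mul(-1, h))) = Add(Mul(Rational(-1, 8), N), Mul(Rational(1, 8), h)))
x = 1 (x = Add(25, Mul(24, -1)) = Add(25, -24) = 1)
Function('m')(K, G) = Mul(I, Pow(6, Rational(1, 2))) (Function('m')(K, G) = Pow(Add(-7, 1), Rational(1, 2)) = Pow(-6, Rational(1, 2)) = Mul(I, Pow(6, Rational(1, 2))))
Mul(8594, Pow(Function('m')(Function('o')(Function('X')(4, 2)), 17), -1)) = Mul(8594, Pow(Mul(I, Pow(6, Rational(1, 2))), -1)) = Mul(8594, Mul(Rational(-1, 6), I, Pow(6, Rational(1, 2)))) = Mul(Rational(-4297, 3), I, Pow(6, Rational(1, 2)))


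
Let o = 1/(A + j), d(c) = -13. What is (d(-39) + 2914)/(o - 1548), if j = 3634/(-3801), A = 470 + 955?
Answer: -5234168897/2792998889 ≈ -1.8740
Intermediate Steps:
A = 1425
j = -3634/3801 (j = 3634*(-1/3801) = -3634/3801 ≈ -0.95606)
o = 3801/5412791 (o = 1/(1425 - 3634/3801) = 1/(5412791/3801) = 3801/5412791 ≈ 0.00070223)
(d(-39) + 2914)/(o - 1548) = (-13 + 2914)/(3801/5412791 - 1548) = 2901/(-8378996667/5412791) = 2901*(-5412791/8378996667) = -5234168897/2792998889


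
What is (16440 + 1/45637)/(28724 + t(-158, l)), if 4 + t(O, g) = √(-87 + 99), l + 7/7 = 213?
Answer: 489723179780/855526125299 - 68206571*√3/1711052250598 ≈ 0.57235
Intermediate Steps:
l = 212 (l = -1 + 213 = 212)
t(O, g) = -4 + 2*√3 (t(O, g) = -4 + √(-87 + 99) = -4 + √12 = -4 + 2*√3)
(16440 + 1/45637)/(28724 + t(-158, l)) = (16440 + 1/45637)/(28724 + (-4 + 2*√3)) = (16440 + 1/45637)/(28720 + 2*√3) = 750272281/(45637*(28720 + 2*√3))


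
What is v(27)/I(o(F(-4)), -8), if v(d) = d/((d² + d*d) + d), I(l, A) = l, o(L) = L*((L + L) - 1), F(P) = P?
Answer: 1/1980 ≈ 0.00050505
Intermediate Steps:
o(L) = L*(-1 + 2*L) (o(L) = L*(2*L - 1) = L*(-1 + 2*L))
v(d) = d/(d + 2*d²) (v(d) = d/((d² + d²) + d) = d/(2*d² + d) = d/(d + 2*d²))
v(27)/I(o(F(-4)), -8) = 1/((1 + 2*27)*((-4*(-1 + 2*(-4))))) = 1/((1 + 54)*((-4*(-1 - 8)))) = 1/(55*((-4*(-9)))) = (1/55)/36 = (1/55)*(1/36) = 1/1980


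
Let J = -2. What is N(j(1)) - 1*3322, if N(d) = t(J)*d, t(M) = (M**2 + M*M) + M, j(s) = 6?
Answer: -3286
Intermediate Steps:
t(M) = M + 2*M**2 (t(M) = (M**2 + M**2) + M = 2*M**2 + M = M + 2*M**2)
N(d) = 6*d (N(d) = (-2*(1 + 2*(-2)))*d = (-2*(1 - 4))*d = (-2*(-3))*d = 6*d)
N(j(1)) - 1*3322 = 6*6 - 1*3322 = 36 - 3322 = -3286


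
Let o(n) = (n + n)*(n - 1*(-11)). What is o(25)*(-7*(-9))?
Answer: 113400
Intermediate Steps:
o(n) = 2*n*(11 + n) (o(n) = (2*n)*(n + 11) = (2*n)*(11 + n) = 2*n*(11 + n))
o(25)*(-7*(-9)) = (2*25*(11 + 25))*(-7*(-9)) = (2*25*36)*63 = 1800*63 = 113400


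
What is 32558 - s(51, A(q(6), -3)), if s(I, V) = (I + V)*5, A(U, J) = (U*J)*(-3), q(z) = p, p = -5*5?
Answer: 33428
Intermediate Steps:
p = -25
q(z) = -25
A(U, J) = -3*J*U (A(U, J) = (J*U)*(-3) = -3*J*U)
s(I, V) = 5*I + 5*V
32558 - s(51, A(q(6), -3)) = 32558 - (5*51 + 5*(-3*(-3)*(-25))) = 32558 - (255 + 5*(-225)) = 32558 - (255 - 1125) = 32558 - 1*(-870) = 32558 + 870 = 33428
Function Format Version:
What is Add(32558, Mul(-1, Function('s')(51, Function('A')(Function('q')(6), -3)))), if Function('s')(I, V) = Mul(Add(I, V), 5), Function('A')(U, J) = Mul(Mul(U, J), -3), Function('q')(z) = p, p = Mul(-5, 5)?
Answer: 33428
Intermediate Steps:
p = -25
Function('q')(z) = -25
Function('A')(U, J) = Mul(-3, J, U) (Function('A')(U, J) = Mul(Mul(J, U), -3) = Mul(-3, J, U))
Function('s')(I, V) = Add(Mul(5, I), Mul(5, V))
Add(32558, Mul(-1, Function('s')(51, Function('A')(Function('q')(6), -3)))) = Add(32558, Mul(-1, Add(Mul(5, 51), Mul(5, Mul(-3, -3, -25))))) = Add(32558, Mul(-1, Add(255, Mul(5, -225)))) = Add(32558, Mul(-1, Add(255, -1125))) = Add(32558, Mul(-1, -870)) = Add(32558, 870) = 33428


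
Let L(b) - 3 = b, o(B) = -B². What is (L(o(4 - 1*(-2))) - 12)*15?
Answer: -675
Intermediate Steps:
L(b) = 3 + b
(L(o(4 - 1*(-2))) - 12)*15 = ((3 - (4 - 1*(-2))²) - 12)*15 = ((3 - (4 + 2)²) - 12)*15 = ((3 - 1*6²) - 12)*15 = ((3 - 1*36) - 12)*15 = ((3 - 36) - 12)*15 = (-33 - 12)*15 = -45*15 = -675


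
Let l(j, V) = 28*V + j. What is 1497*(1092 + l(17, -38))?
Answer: 67365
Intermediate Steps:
l(j, V) = j + 28*V
1497*(1092 + l(17, -38)) = 1497*(1092 + (17 + 28*(-38))) = 1497*(1092 + (17 - 1064)) = 1497*(1092 - 1047) = 1497*45 = 67365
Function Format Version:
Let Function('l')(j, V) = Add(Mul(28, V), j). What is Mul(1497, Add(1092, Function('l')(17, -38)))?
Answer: 67365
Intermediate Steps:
Function('l')(j, V) = Add(j, Mul(28, V))
Mul(1497, Add(1092, Function('l')(17, -38))) = Mul(1497, Add(1092, Add(17, Mul(28, -38)))) = Mul(1497, Add(1092, Add(17, -1064))) = Mul(1497, Add(1092, -1047)) = Mul(1497, 45) = 67365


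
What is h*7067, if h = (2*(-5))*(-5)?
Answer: 353350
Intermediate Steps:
h = 50 (h = -10*(-5) = 50)
h*7067 = 50*7067 = 353350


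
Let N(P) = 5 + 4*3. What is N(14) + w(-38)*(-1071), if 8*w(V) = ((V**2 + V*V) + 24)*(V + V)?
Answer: 29628161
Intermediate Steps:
N(P) = 17 (N(P) = 5 + 12 = 17)
w(V) = V*(24 + 2*V**2)/4 (w(V) = (((V**2 + V*V) + 24)*(V + V))/8 = (((V**2 + V**2) + 24)*(2*V))/8 = ((2*V**2 + 24)*(2*V))/8 = ((24 + 2*V**2)*(2*V))/8 = (2*V*(24 + 2*V**2))/8 = V*(24 + 2*V**2)/4)
N(14) + w(-38)*(-1071) = 17 + ((1/2)*(-38)*(12 + (-38)**2))*(-1071) = 17 + ((1/2)*(-38)*(12 + 1444))*(-1071) = 17 + ((1/2)*(-38)*1456)*(-1071) = 17 - 27664*(-1071) = 17 + 29628144 = 29628161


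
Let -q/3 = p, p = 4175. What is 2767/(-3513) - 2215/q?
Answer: -1791692/2933355 ≈ -0.61080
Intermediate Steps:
q = -12525 (q = -3*4175 = -12525)
2767/(-3513) - 2215/q = 2767/(-3513) - 2215/(-12525) = 2767*(-1/3513) - 2215*(-1/12525) = -2767/3513 + 443/2505 = -1791692/2933355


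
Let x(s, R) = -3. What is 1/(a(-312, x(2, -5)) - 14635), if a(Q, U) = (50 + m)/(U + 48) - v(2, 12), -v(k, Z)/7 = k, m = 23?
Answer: -45/657872 ≈ -6.8402e-5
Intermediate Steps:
v(k, Z) = -7*k
a(Q, U) = 14 + 73/(48 + U) (a(Q, U) = (50 + 23)/(U + 48) - (-7)*2 = 73/(48 + U) - 1*(-14) = 73/(48 + U) + 14 = 14 + 73/(48 + U))
1/(a(-312, x(2, -5)) - 14635) = 1/((745 + 14*(-3))/(48 - 3) - 14635) = 1/((745 - 42)/45 - 14635) = 1/((1/45)*703 - 14635) = 1/(703/45 - 14635) = 1/(-657872/45) = -45/657872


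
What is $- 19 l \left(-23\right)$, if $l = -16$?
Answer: $-6992$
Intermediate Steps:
$- 19 l \left(-23\right) = \left(-19\right) \left(-16\right) \left(-23\right) = 304 \left(-23\right) = -6992$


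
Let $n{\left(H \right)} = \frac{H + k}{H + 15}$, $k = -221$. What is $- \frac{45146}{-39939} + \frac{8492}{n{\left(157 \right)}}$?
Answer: $- \frac{3645810787}{159756} \approx -22821.0$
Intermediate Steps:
$n{\left(H \right)} = \frac{-221 + H}{15 + H}$ ($n{\left(H \right)} = \frac{H - 221}{H + 15} = \frac{-221 + H}{15 + H}$)
$- \frac{45146}{-39939} + \frac{8492}{n{\left(157 \right)}} = - \frac{45146}{-39939} + \frac{8492}{\frac{1}{15 + 157} \left(-221 + 157\right)} = \left(-45146\right) \left(- \frac{1}{39939}\right) + \frac{8492}{\frac{1}{172} \left(-64\right)} = \frac{45146}{39939} + \frac{8492}{\frac{1}{172} \left(-64\right)} = \frac{45146}{39939} + \frac{8492}{- \frac{16}{43}} = \frac{45146}{39939} + 8492 \left(- \frac{43}{16}\right) = \frac{45146}{39939} - \frac{91289}{4} = - \frac{3645810787}{159756}$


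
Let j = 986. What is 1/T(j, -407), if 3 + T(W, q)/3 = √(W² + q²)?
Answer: 1/1137836 + √1137845/3413508 ≈ 0.00031337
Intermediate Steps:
T(W, q) = -9 + 3*√(W² + q²)
1/T(j, -407) = 1/(-9 + 3*√(986² + (-407)²)) = 1/(-9 + 3*√(972196 + 165649)) = 1/(-9 + 3*√1137845)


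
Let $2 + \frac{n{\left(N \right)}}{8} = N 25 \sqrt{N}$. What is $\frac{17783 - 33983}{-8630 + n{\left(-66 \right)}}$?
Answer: $\frac{353700}{29228771} - \frac{540000 i \sqrt{66}}{29228771} \approx 0.012101 - 0.15009 i$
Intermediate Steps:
$n{\left(N \right)} = -16 + 200 N^{\frac{3}{2}}$ ($n{\left(N \right)} = -16 + 8 N 25 \sqrt{N} = -16 + 8 \cdot 25 N \sqrt{N} = -16 + 8 \cdot 25 N^{\frac{3}{2}} = -16 + 200 N^{\frac{3}{2}}$)
$\frac{17783 - 33983}{-8630 + n{\left(-66 \right)}} = \frac{17783 - 33983}{-8630 - \left(16 - 200 \left(-66\right)^{\frac{3}{2}}\right)} = - \frac{16200}{-8630 - \left(16 - 200 \left(- 66 i \sqrt{66}\right)\right)} = - \frac{16200}{-8630 - \left(16 + 13200 i \sqrt{66}\right)} = - \frac{16200}{-8646 - 13200 i \sqrt{66}}$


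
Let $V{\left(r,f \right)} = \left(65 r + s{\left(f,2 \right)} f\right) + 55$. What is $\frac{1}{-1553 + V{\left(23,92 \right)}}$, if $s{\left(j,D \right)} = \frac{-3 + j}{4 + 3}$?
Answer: $\frac{7}{8167} \approx 0.00085711$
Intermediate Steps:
$s{\left(j,D \right)} = - \frac{3}{7} + \frac{j}{7}$ ($s{\left(j,D \right)} = \frac{-3 + j}{7} = \left(-3 + j\right) \frac{1}{7} = - \frac{3}{7} + \frac{j}{7}$)
$V{\left(r,f \right)} = 55 + 65 r + f \left(- \frac{3}{7} + \frac{f}{7}\right)$ ($V{\left(r,f \right)} = \left(65 r + \left(- \frac{3}{7} + \frac{f}{7}\right) f\right) + 55 = \left(65 r + f \left(- \frac{3}{7} + \frac{f}{7}\right)\right) + 55 = 55 + 65 r + f \left(- \frac{3}{7} + \frac{f}{7}\right)$)
$\frac{1}{-1553 + V{\left(23,92 \right)}} = \frac{1}{-1553 + \left(55 + 65 \cdot 23 + \frac{1}{7} \cdot 92 \left(-3 + 92\right)\right)} = \frac{1}{-1553 + \left(55 + 1495 + \frac{1}{7} \cdot 92 \cdot 89\right)} = \frac{1}{-1553 + \left(55 + 1495 + \frac{8188}{7}\right)} = \frac{1}{-1553 + \frac{19038}{7}} = \frac{1}{\frac{8167}{7}} = \frac{7}{8167}$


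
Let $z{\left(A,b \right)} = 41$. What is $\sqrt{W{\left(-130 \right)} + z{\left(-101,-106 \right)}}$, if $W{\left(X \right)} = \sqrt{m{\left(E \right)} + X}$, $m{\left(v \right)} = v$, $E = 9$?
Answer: $\sqrt{41 + 11 i} \approx 6.4595 + 0.85146 i$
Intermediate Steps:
$W{\left(X \right)} = \sqrt{9 + X}$
$\sqrt{W{\left(-130 \right)} + z{\left(-101,-106 \right)}} = \sqrt{\sqrt{9 - 130} + 41} = \sqrt{\sqrt{-121} + 41} = \sqrt{11 i + 41} = \sqrt{41 + 11 i}$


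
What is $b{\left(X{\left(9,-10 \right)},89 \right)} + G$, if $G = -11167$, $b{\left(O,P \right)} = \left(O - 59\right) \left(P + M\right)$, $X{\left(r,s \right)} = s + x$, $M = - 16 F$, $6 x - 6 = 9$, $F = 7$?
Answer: $- \frac{19275}{2} \approx -9637.5$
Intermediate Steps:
$x = \frac{5}{2}$ ($x = 1 + \frac{1}{6} \cdot 9 = 1 + \frac{3}{2} = \frac{5}{2} \approx 2.5$)
$M = -112$ ($M = \left(-16\right) 7 = -112$)
$X{\left(r,s \right)} = \frac{5}{2} + s$ ($X{\left(r,s \right)} = s + \frac{5}{2} = \frac{5}{2} + s$)
$b{\left(O,P \right)} = \left(-112 + P\right) \left(-59 + O\right)$ ($b{\left(O,P \right)} = \left(O - 59\right) \left(P - 112\right) = \left(-59 + O\right) \left(-112 + P\right) = \left(-112 + P\right) \left(-59 + O\right)$)
$b{\left(X{\left(9,-10 \right)},89 \right)} + G = \left(6608 - 112 \left(\frac{5}{2} - 10\right) - 5251 + \left(\frac{5}{2} - 10\right) 89\right) - 11167 = \left(6608 - -840 - 5251 - \frac{1335}{2}\right) - 11167 = \left(6608 + 840 - 5251 - \frac{1335}{2}\right) - 11167 = \frac{3059}{2} - 11167 = - \frac{19275}{2}$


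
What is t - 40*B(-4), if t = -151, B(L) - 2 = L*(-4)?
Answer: -871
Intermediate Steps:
B(L) = 2 - 4*L (B(L) = 2 + L*(-4) = 2 - 4*L)
t - 40*B(-4) = -151 - 40*(2 - 4*(-4)) = -151 - 40*(2 + 16) = -151 - 40*18 = -151 - 720 = -871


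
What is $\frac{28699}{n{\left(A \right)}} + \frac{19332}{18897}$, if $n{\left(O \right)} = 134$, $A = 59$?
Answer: $\frac{181638497}{844066} \approx 215.19$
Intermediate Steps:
$\frac{28699}{n{\left(A \right)}} + \frac{19332}{18897} = \frac{28699}{134} + \frac{19332}{18897} = 28699 \cdot \frac{1}{134} + 19332 \cdot \frac{1}{18897} = \frac{28699}{134} + \frac{6444}{6299} = \frac{181638497}{844066}$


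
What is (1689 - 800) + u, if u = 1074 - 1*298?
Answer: 1665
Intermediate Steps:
u = 776 (u = 1074 - 298 = 776)
(1689 - 800) + u = (1689 - 800) + 776 = 889 + 776 = 1665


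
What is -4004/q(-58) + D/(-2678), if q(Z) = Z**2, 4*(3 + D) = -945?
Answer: -9917875/9008792 ≈ -1.1009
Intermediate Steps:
D = -957/4 (D = -3 + (1/4)*(-945) = -3 - 945/4 = -957/4 ≈ -239.25)
-4004/q(-58) + D/(-2678) = -4004/((-58)**2) - 957/4/(-2678) = -4004/3364 - 957/4*(-1/2678) = -4004*1/3364 + 957/10712 = -1001/841 + 957/10712 = -9917875/9008792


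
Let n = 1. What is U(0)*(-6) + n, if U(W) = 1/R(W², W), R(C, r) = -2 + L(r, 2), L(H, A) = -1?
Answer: 3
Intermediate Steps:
R(C, r) = -3 (R(C, r) = -2 - 1 = -3)
U(W) = -⅓ (U(W) = 1/(-3) = -⅓)
U(0)*(-6) + n = -⅓*(-6) + 1 = 2 + 1 = 3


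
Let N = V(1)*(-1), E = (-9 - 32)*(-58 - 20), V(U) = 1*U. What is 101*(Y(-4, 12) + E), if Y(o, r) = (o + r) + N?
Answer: 323705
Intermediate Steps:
V(U) = U
E = 3198 (E = -41*(-78) = 3198)
N = -1 (N = 1*(-1) = -1)
Y(o, r) = -1 + o + r (Y(o, r) = (o + r) - 1 = -1 + o + r)
101*(Y(-4, 12) + E) = 101*((-1 - 4 + 12) + 3198) = 101*(7 + 3198) = 101*3205 = 323705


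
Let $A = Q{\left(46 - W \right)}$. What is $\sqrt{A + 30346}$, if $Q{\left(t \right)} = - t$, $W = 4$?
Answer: $4 \sqrt{1894} \approx 174.08$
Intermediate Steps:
$A = -42$ ($A = - (46 - 4) = \left(-1\right) 42 = -42$)
$\sqrt{A + 30346} = \sqrt{-42 + 30346} = \sqrt{30304} = 4 \sqrt{1894}$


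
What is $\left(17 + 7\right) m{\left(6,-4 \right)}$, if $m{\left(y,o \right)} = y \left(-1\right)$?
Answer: $-144$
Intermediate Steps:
$m{\left(y,o \right)} = - y$
$\left(17 + 7\right) m{\left(6,-4 \right)} = \left(17 + 7\right) \left(\left(-1\right) 6\right) = 24 \left(-6\right) = -144$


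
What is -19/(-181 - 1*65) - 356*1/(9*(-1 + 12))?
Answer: -28565/8118 ≈ -3.5187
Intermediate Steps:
-19/(-181 - 1*65) - 356*1/(9*(-1 + 12)) = -19/(-181 - 65) - 356/(11*9) = -19/(-246) - 356/99 = -19*(-1/246) - 356*1/99 = 19/246 - 356/99 = -28565/8118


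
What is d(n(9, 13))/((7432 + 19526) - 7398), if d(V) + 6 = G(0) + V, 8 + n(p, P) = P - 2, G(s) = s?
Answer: -1/6520 ≈ -0.00015337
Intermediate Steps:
n(p, P) = -10 + P (n(p, P) = -8 + (P - 2) = -8 + (-2 + P) = -10 + P)
d(V) = -6 + V (d(V) = -6 + (0 + V) = -6 + V)
d(n(9, 13))/((7432 + 19526) - 7398) = (-6 + (-10 + 13))/((7432 + 19526) - 7398) = (-6 + 3)/(26958 - 7398) = -3/19560 = -3*1/19560 = -1/6520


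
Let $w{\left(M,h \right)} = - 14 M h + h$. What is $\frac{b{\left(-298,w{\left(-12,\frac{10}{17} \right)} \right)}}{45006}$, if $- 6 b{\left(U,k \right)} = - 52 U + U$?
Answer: $- \frac{2533}{45006} \approx -0.056281$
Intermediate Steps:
$w{\left(M,h \right)} = h - 14 M h$ ($w{\left(M,h \right)} = - 14 M h + h = h - 14 M h$)
$b{\left(U,k \right)} = \frac{17 U}{2}$ ($b{\left(U,k \right)} = - \frac{- 52 U + U}{6} = - \frac{\left(-51\right) U}{6} = \frac{17 U}{2}$)
$\frac{b{\left(-298,w{\left(-12,\frac{10}{17} \right)} \right)}}{45006} = \frac{\frac{17}{2} \left(-298\right)}{45006} = \left(-2533\right) \frac{1}{45006} = - \frac{2533}{45006}$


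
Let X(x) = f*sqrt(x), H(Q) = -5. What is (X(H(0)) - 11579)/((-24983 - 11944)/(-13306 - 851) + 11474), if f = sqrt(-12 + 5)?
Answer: -1655797/1641155 - 143*sqrt(35)/1641155 ≈ -1.0094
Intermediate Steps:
f = I*sqrt(7) (f = sqrt(-7) = I*sqrt(7) ≈ 2.6458*I)
X(x) = I*sqrt(7)*sqrt(x) (X(x) = (I*sqrt(7))*sqrt(x) = I*sqrt(7)*sqrt(x))
(X(H(0)) - 11579)/((-24983 - 11944)/(-13306 - 851) + 11474) = (I*sqrt(7)*sqrt(-5) - 11579)/((-24983 - 11944)/(-13306 - 851) + 11474) = (I*sqrt(7)*(I*sqrt(5)) - 11579)/(-36927/(-14157) + 11474) = (-sqrt(35) - 11579)/(-36927*(-1/14157) + 11474) = (-11579 - sqrt(35))/(373/143 + 11474) = (-11579 - sqrt(35))/(1641155/143) = (-11579 - sqrt(35))*(143/1641155) = -1655797/1641155 - 143*sqrt(35)/1641155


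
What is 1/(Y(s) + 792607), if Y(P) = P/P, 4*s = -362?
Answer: 1/792608 ≈ 1.2617e-6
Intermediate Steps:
s = -181/2 (s = (¼)*(-362) = -181/2 ≈ -90.500)
Y(P) = 1
1/(Y(s) + 792607) = 1/(1 + 792607) = 1/792608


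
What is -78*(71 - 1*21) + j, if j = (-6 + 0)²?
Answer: -3864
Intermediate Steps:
j = 36 (j = (-6)² = 36)
-78*(71 - 1*21) + j = -78*(71 - 1*21) + 36 = -78*(71 - 21) + 36 = -78*50 + 36 = -3900 + 36 = -3864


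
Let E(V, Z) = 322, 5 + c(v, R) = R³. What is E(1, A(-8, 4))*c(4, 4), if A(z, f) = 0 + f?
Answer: 18998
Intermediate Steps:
A(z, f) = f
c(v, R) = -5 + R³
E(1, A(-8, 4))*c(4, 4) = 322*(-5 + 4³) = 322*(-5 + 64) = 322*59 = 18998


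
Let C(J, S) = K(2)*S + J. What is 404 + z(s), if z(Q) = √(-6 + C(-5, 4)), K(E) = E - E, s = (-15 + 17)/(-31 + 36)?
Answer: 404 + I*√11 ≈ 404.0 + 3.3166*I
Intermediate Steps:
s = ⅖ (s = 2/5 = 2*(⅕) = ⅖ ≈ 0.40000)
K(E) = 0
C(J, S) = J (C(J, S) = 0*S + J = 0 + J = J)
z(Q) = I*√11 (z(Q) = √(-6 - 5) = √(-11) = I*√11)
404 + z(s) = 404 + I*√11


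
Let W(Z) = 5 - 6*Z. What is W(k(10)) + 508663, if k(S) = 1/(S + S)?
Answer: 5086677/10 ≈ 5.0867e+5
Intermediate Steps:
k(S) = 1/(2*S)
W(k(10)) + 508663 = (5 - 3/10) + 508663 = 47/10 + 508663 = 5086677/10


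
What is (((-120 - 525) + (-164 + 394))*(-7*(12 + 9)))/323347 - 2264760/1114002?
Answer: -36907981095/20011622483 ≈ -1.8443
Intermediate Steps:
(((-120 - 525) + (-164 + 394))*(-7*(12 + 9)))/323347 - 2264760/1114002 = ((-645 + 230)*(-7*21))*(1/323347) - 2264760*1/1114002 = -415*(-147)*(1/323347) - 125820/61889 = 61005*(1/323347) - 125820/61889 = 61005/323347 - 125820/61889 = -36907981095/20011622483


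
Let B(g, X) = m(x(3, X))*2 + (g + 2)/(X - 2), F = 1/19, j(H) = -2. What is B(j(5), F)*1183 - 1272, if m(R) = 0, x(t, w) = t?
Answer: -1272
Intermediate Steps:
F = 1/19 ≈ 0.052632
B(g, X) = (2 + g)/(-2 + X) (B(g, X) = 0*2 + (g + 2)/(X - 2) = 0 + (2 + g)/(-2 + X) = (2 + g)/(-2 + X))
B(j(5), F)*1183 - 1272 = ((2 - 2)/(-2 + 1/19))*1183 - 1272 = (0/(-37/19))*1183 - 1272 = -19/37*0*1183 - 1272 = 0*1183 - 1272 = 0 - 1272 = -1272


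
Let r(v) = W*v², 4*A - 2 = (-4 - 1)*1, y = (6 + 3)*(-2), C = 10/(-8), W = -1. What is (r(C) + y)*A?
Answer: 939/64 ≈ 14.672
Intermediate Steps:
C = -5/4 (C = 10*(-⅛) = -5/4 ≈ -1.2500)
y = -18 (y = 9*(-2) = -18)
A = -¾ (A = ½ + ((-4 - 1)*1)/4 = ½ + (-5*1)/4 = ½ + (¼)*(-5) = ½ - 5/4 = -¾ ≈ -0.75000)
r(v) = -v²
(r(C) + y)*A = (-(-5/4)² - 18)*(-¾) = (-1*25/16 - 18)*(-¾) = (-25/16 - 18)*(-¾) = -313/16*(-¾) = 939/64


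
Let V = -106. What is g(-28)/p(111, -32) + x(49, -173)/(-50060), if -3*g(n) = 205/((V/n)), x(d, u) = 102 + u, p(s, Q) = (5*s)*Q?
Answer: 8604121/3534035760 ≈ 0.0024346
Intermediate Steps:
p(s, Q) = 5*Q*s
g(n) = 205*n/318 (g(n) = -205/(3*((-106/n))) = -205*(-n/106)/3 = -(-205)*n/318 = 205*n/318)
g(-28)/p(111, -32) + x(49, -173)/(-50060) = ((205/318)*(-28))/((5*(-32)*111)) + (102 - 173)/(-50060) = -2870/159/(-17760) - 71*(-1/50060) = -2870/159*(-1/17760) + 71/50060 = 287/282384 + 71/50060 = 8604121/3534035760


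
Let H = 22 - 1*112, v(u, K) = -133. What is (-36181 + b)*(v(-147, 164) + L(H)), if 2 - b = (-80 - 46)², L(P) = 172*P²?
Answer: -72516102685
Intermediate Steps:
H = -90 (H = 22 - 112 = -90)
b = -15874 (b = 2 - (-80 - 46)² = 2 - 1*(-126)² = 2 - 1*15876 = 2 - 15876 = -15874)
(-36181 + b)*(v(-147, 164) + L(H)) = (-36181 - 15874)*(-133 + 172*(-90)²) = -52055*(-133 + 172*8100) = -52055*(-133 + 1393200) = -52055*1393067 = -72516102685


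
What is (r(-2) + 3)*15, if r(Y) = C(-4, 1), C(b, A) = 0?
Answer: 45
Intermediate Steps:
r(Y) = 0
(r(-2) + 3)*15 = (0 + 3)*15 = 3*15 = 45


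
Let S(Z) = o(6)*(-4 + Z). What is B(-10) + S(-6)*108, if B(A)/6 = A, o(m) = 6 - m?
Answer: -60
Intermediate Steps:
B(A) = 6*A
S(Z) = 0 (S(Z) = (6 - 1*6)*(-4 + Z) = (6 - 6)*(-4 + Z) = 0*(-4 + Z) = 0)
B(-10) + S(-6)*108 = 6*(-10) + 0*108 = -60 + 0 = -60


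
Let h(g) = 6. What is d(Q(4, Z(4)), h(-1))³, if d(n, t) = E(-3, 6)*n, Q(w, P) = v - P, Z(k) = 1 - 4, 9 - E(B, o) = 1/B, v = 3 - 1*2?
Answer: 1404928/27 ≈ 52034.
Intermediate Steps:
v = 1 (v = 3 - 2 = 1)
E(B, o) = 9 - 1/B
Z(k) = -3
Q(w, P) = 1 - P
d(n, t) = 28*n/3 (d(n, t) = (9 - 1/(-3))*n = (9 - 1*(-⅓))*n = (9 + ⅓)*n = 28*n/3)
d(Q(4, Z(4)), h(-1))³ = (28*(1 - 1*(-3))/3)³ = (28*(1 + 3)/3)³ = ((28/3)*4)³ = (112/3)³ = 1404928/27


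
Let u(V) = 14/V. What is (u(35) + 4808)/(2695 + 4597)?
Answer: 12021/18230 ≈ 0.65941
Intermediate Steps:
(u(35) + 4808)/(2695 + 4597) = (14/35 + 4808)/(2695 + 4597) = (14*(1/35) + 4808)/7292 = (⅖ + 4808)*(1/7292) = (24042/5)*(1/7292) = 12021/18230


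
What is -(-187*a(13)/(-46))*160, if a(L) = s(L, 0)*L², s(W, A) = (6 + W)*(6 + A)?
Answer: -288219360/23 ≈ -1.2531e+7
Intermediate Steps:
s(W, A) = (6 + A)*(6 + W)
a(L) = L²*(36 + 6*L) (a(L) = (36 + 6*0 + 6*L + 0*L)*L² = (36 + 0 + 6*L + 0)*L² = (36 + 6*L)*L² = L²*(36 + 6*L))
-(-187*a(13)/(-46))*160 = -(-187*6*13²*(6 + 13)/(-46))*160 = -(-187*6*169*19*(-1)/46)*160 = -(-3602742*(-1)/46)*160 = -(-187*(-9633/23))*160 = -1801371*160/23 = -1*288219360/23 = -288219360/23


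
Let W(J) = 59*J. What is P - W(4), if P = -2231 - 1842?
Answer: -4309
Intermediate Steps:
P = -4073
P - W(4) = -4073 - 59*4 = -4073 - 1*236 = -4073 - 236 = -4309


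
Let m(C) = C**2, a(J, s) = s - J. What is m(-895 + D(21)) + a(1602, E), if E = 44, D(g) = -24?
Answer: 843003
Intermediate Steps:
m(-895 + D(21)) + a(1602, E) = (-895 - 24)**2 + (44 - 1*1602) = (-919)**2 + (44 - 1602) = 844561 - 1558 = 843003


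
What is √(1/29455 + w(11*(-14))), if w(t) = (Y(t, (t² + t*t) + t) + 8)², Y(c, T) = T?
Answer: √1939917272611386355/29455 ≈ 47286.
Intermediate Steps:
w(t) = (8 + t + 2*t²)² (w(t) = (((t² + t*t) + t) + 8)² = (((t² + t²) + t) + 8)² = ((2*t² + t) + 8)² = ((t + 2*t²) + 8)² = (8 + t + 2*t²)²)
√(1/29455 + w(11*(-14))) = √(1/29455 + (8 + (11*(-14))*(1 + 2*(11*(-14))))²) = √(1/29455 + (8 - 154*(1 + 2*(-154)))²) = √(1/29455 + (8 - 154*(1 - 308))²) = √(1/29455 + (8 - 154*(-307))²) = √(1/29455 + (8 + 47278)²) = √(1/29455 + 47286²) = √(1/29455 + 2235965796) = √(65860372521181/29455) = √1939917272611386355/29455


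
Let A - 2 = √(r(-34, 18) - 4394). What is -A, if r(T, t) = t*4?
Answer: -2 - I*√4322 ≈ -2.0 - 65.742*I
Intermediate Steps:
r(T, t) = 4*t
A = 2 + I*√4322 (A = 2 + √(4*18 - 4394) = 2 + √(72 - 4394) = 2 + √(-4322) = 2 + I*√4322 ≈ 2.0 + 65.742*I)
-A = -(2 + I*√4322) = -2 - I*√4322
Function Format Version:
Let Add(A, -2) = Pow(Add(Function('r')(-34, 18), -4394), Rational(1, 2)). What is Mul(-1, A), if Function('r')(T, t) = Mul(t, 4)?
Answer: Add(-2, Mul(-1, I, Pow(4322, Rational(1, 2)))) ≈ Add(-2.0000, Mul(-65.742, I))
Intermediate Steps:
Function('r')(T, t) = Mul(4, t)
A = Add(2, Mul(I, Pow(4322, Rational(1, 2)))) (A = Add(2, Pow(Add(Mul(4, 18), -4394), Rational(1, 2))) = Add(2, Pow(Add(72, -4394), Rational(1, 2))) = Add(2, Pow(-4322, Rational(1, 2))) = Add(2, Mul(I, Pow(4322, Rational(1, 2)))) ≈ Add(2.0000, Mul(65.742, I)))
Mul(-1, A) = Mul(-1, Add(2, Mul(I, Pow(4322, Rational(1, 2))))) = Add(-2, Mul(-1, I, Pow(4322, Rational(1, 2))))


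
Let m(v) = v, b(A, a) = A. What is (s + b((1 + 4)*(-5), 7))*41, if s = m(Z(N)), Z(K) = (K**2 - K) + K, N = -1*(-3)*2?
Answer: 451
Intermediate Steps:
N = 6 (N = 3*2 = 6)
Z(K) = K**2
s = 36 (s = 6**2 = 36)
(s + b((1 + 4)*(-5), 7))*41 = (36 + (1 + 4)*(-5))*41 = (36 + 5*(-5))*41 = (36 - 25)*41 = 11*41 = 451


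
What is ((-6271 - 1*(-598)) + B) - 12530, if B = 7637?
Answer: -10566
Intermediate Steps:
((-6271 - 1*(-598)) + B) - 12530 = ((-6271 - 1*(-598)) + 7637) - 12530 = ((-6271 + 598) + 7637) - 12530 = (-5673 + 7637) - 12530 = 1964 - 12530 = -10566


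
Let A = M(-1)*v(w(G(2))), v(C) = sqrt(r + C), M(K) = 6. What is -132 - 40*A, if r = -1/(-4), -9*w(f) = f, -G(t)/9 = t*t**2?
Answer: -132 - 120*sqrt(33) ≈ -821.35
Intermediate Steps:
G(t) = -9*t**3 (G(t) = -9*t*t**2 = -9*t**3)
w(f) = -f/9
r = 1/4 (r = -1*(-1/4) = 1/4 ≈ 0.25000)
v(C) = sqrt(1/4 + C)
A = 3*sqrt(33) (A = 6*(sqrt(1 + 4*(-(-1)*2**3))/2) = 6*(sqrt(1 + 4*(-(-1)*8))/2) = 6*(sqrt(1 + 4*(-1/9*(-72)))/2) = 6*(sqrt(1 + 4*8)/2) = 6*(sqrt(1 + 32)/2) = 6*(sqrt(33)/2) = 3*sqrt(33) ≈ 17.234)
-132 - 40*A = -132 - 120*sqrt(33)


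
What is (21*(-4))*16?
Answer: -1344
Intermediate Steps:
(21*(-4))*16 = -84*16 = -1344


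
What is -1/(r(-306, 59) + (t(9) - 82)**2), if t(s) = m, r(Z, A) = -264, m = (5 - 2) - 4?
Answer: -1/6625 ≈ -0.00015094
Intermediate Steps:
m = -1 (m = 3 - 4 = -1)
t(s) = -1
-1/(r(-306, 59) + (t(9) - 82)**2) = -1/(-264 + (-1 - 82)**2) = -1/(-264 + (-83)**2) = -1/(-264 + 6889) = -1/6625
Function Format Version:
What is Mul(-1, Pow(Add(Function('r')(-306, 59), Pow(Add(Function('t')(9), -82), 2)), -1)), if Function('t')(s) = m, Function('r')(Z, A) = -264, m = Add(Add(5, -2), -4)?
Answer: Rational(-1, 6625) ≈ -0.00015094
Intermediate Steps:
m = -1 (m = Add(3, -4) = -1)
Function('t')(s) = -1
Mul(-1, Pow(Add(Function('r')(-306, 59), Pow(Add(Function('t')(9), -82), 2)), -1)) = Mul(-1, Pow(Add(-264, Pow(Add(-1, -82), 2)), -1)) = Mul(-1, Pow(Add(-264, Pow(-83, 2)), -1)) = Mul(-1, Pow(Add(-264, 6889), -1)) = Mul(-1, Pow(6625, -1)) = Mul(-1, Rational(1, 6625)) = Rational(-1, 6625)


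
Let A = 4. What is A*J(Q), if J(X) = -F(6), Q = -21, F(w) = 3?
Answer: -12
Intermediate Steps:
J(X) = -3 (J(X) = -1*3 = -3)
A*J(Q) = 4*(-3) = -12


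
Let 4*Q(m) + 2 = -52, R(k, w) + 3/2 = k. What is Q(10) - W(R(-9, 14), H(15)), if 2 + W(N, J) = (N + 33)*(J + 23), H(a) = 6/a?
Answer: -538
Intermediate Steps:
R(k, w) = -3/2 + k
Q(m) = -27/2 (Q(m) = -½ + (¼)*(-52) = -½ - 13 = -27/2)
W(N, J) = -2 + (23 + J)*(33 + N) (W(N, J) = -2 + (N + 33)*(J + 23) = -2 + (33 + N)*(23 + J) = -2 + (23 + J)*(33 + N))
Q(10) - W(R(-9, 14), H(15)) = -27/2 - (757 + 23*(-3/2 - 9) + 33*(6/15) + (6/15)*(-3/2 - 9)) = -27/2 - (757 + 23*(-21/2) + 33*(6*(1/15)) + (6*(1/15))*(-21/2)) = -27/2 - (757 - 483/2 + 33*(⅖) + (⅖)*(-21/2)) = -27/2 - (757 - 483/2 + 66/5 - 21/5) = -27/2 - 1*1049/2 = -27/2 - 1049/2 = -538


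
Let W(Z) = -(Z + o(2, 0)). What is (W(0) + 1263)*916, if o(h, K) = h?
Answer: 1155076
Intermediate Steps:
W(Z) = -2 - Z (W(Z) = -(Z + 2) = -(2 + Z) = -2 - Z)
(W(0) + 1263)*916 = ((-2 - 1*0) + 1263)*916 = ((-2 + 0) + 1263)*916 = (-2 + 1263)*916 = 1261*916 = 1155076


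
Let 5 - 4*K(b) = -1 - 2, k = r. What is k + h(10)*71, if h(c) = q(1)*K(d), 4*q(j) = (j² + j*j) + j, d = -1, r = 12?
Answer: 237/2 ≈ 118.50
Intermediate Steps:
k = 12
K(b) = 2 (K(b) = 5/4 - (-1 - 2)/4 = 5/4 - ¼*(-3) = 5/4 + ¾ = 2)
q(j) = j²/2 + j/4 (q(j) = ((j² + j*j) + j)/4 = ((j² + j²) + j)/4 = (2*j² + j)/4 = (j + 2*j²)/4 = j²/2 + j/4)
h(c) = 3/2 (h(c) = ((¼)*1*(1 + 2*1))*2 = ((¼)*1*(1 + 2))*2 = ((¼)*1*3)*2 = (¾)*2 = 3/2)
k + h(10)*71 = 12 + (3/2)*71 = 12 + 213/2 = 237/2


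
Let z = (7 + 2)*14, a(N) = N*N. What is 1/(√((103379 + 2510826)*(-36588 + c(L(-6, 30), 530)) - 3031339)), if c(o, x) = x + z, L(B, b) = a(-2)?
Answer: -I*√93936645399/93936645399 ≈ -3.2627e-6*I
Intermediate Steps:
a(N) = N²
L(B, b) = 4 (L(B, b) = (-2)² = 4)
z = 126 (z = 9*14 = 126)
c(o, x) = 126 + x (c(o, x) = x + 126 = 126 + x)
1/(√((103379 + 2510826)*(-36588 + c(L(-6, 30), 530)) - 3031339)) = 1/(√((103379 + 2510826)*(-36588 + (126 + 530)) - 3031339)) = 1/(√(2614205*(-36588 + 656) - 3031339)) = 1/(√(2614205*(-35932) - 3031339)) = 1/(√(-93933614060 - 3031339)) = 1/(√(-93936645399)) = 1/(I*√93936645399) = -I*√93936645399/93936645399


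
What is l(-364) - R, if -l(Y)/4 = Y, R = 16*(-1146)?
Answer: 19792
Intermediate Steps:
R = -18336
l(Y) = -4*Y
l(-364) - R = -4*(-364) - 1*(-18336) = 1456 + 18336 = 19792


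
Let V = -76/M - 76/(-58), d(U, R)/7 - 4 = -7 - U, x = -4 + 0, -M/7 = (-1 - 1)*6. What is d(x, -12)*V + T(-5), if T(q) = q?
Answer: -188/87 ≈ -2.1609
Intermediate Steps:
M = 84 (M = -7*(-1 - 1)*6 = -(-14)*6 = -7*(-12) = 84)
x = -4
d(U, R) = -21 - 7*U (d(U, R) = 28 + 7*(-7 - U) = 28 + (-49 - 7*U) = -21 - 7*U)
V = 247/609 (V = -76/84 - 76/(-58) = -76*1/84 - 76*(-1/58) = -19/21 + 38/29 = 247/609 ≈ 0.40558)
d(x, -12)*V + T(-5) = (-21 - 7*(-4))*(247/609) - 5 = (-21 + 28)*(247/609) - 5 = 7*(247/609) - 5 = 247/87 - 5 = -188/87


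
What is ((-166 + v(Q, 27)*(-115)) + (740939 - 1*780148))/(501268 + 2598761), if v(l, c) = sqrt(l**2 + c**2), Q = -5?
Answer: -13125/1033343 - 115*sqrt(754)/3100029 ≈ -0.013720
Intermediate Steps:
v(l, c) = sqrt(c**2 + l**2)
((-166 + v(Q, 27)*(-115)) + (740939 - 1*780148))/(501268 + 2598761) = ((-166 + sqrt(27**2 + (-5)**2)*(-115)) + (740939 - 1*780148))/(501268 + 2598761) = ((-166 + sqrt(729 + 25)*(-115)) + (740939 - 780148))/3100029 = ((-166 + sqrt(754)*(-115)) - 39209)*(1/3100029) = ((-166 - 115*sqrt(754)) - 39209)*(1/3100029) = (-39375 - 115*sqrt(754))*(1/3100029) = -13125/1033343 - 115*sqrt(754)/3100029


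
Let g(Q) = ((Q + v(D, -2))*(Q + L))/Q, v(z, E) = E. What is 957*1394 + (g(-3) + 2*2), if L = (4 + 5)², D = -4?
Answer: 1334192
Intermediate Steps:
L = 81 (L = 9² = 81)
g(Q) = (-2 + Q)*(81 + Q)/Q (g(Q) = ((Q - 2)*(Q + 81))/Q = ((-2 + Q)*(81 + Q))/Q = (-2 + Q)*(81 + Q)/Q)
957*1394 + (g(-3) + 2*2) = 957*1394 + ((79 - 3 - 162/(-3)) + 2*2) = 1334058 + ((79 - 3 - 162*(-⅓)) + 4) = 1334058 + ((79 - 3 + 54) + 4) = 1334058 + (130 + 4) = 1334058 + 134 = 1334192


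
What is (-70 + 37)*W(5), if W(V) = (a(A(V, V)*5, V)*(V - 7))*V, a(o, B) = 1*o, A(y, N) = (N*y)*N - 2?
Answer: 202950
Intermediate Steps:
A(y, N) = -2 + y*N² (A(y, N) = y*N² - 2 = -2 + y*N²)
a(o, B) = o
W(V) = V*(-10 + 5*V³)*(-7 + V) (W(V) = (((-2 + V*V²)*5)*(V - 7))*V = (((-2 + V³)*5)*(-7 + V))*V = ((-10 + 5*V³)*(-7 + V))*V = V*(-10 + 5*V³)*(-7 + V))
(-70 + 37)*W(5) = (-70 + 37)*(5*5*(-7 + 5)*(-2 + 5³)) = -165*5*(-2)*(-2 + 125) = -165*5*(-2)*123 = -33*(-6150) = 202950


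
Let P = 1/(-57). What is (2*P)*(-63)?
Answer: 42/19 ≈ 2.2105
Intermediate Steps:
P = -1/57 ≈ -0.017544
(2*P)*(-63) = (2*(-1/57))*(-63) = -2/57*(-63) = 42/19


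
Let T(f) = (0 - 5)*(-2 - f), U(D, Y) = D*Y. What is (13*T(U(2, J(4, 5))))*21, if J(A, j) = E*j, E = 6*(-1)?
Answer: -79170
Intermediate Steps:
E = -6
J(A, j) = -6*j
T(f) = 10 + 5*f (T(f) = -5*(-2 - f) = 10 + 5*f)
(13*T(U(2, J(4, 5))))*21 = (13*(10 + 5*(2*(-6*5))))*21 = (13*(10 + 5*(2*(-30))))*21 = (13*(10 + 5*(-60)))*21 = (13*(10 - 300))*21 = (13*(-290))*21 = -3770*21 = -79170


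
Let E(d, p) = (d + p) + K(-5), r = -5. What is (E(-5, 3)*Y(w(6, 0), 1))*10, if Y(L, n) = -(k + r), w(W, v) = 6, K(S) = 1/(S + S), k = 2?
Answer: -63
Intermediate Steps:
K(S) = 1/(2*S)
E(d, p) = -1/10 + d + p (E(d, p) = (d + p) + (1/2)/(-5) = (d + p) + (1/2)*(-1/5) = (d + p) - 1/10 = -1/10 + d + p)
Y(L, n) = 3 (Y(L, n) = -(2 - 5) = -1*(-3) = 3)
(E(-5, 3)*Y(w(6, 0), 1))*10 = ((-1/10 - 5 + 3)*3)*10 = -21/10*3*10 = -63/10*10 = -63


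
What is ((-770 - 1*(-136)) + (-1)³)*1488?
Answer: -944880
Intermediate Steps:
((-770 - 1*(-136)) + (-1)³)*1488 = ((-770 + 136) - 1)*1488 = (-634 - 1)*1488 = -635*1488 = -944880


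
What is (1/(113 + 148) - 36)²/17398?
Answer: 88266025/1185169158 ≈ 0.074475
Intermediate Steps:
(1/(113 + 148) - 36)²/17398 = (1/261 - 36)²*(1/17398) = (-9395/261)²*(1/17398) = (88266025/68121)*(1/17398) = 88266025/1185169158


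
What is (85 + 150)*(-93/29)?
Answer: -21855/29 ≈ -753.62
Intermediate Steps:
(85 + 150)*(-93/29) = 235*(-93*1/29) = 235*(-93/29) = -21855/29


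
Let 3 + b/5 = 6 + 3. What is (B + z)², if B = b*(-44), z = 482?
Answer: 702244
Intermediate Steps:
b = 30 (b = -15 + 5*(6 + 3) = -15 + 5*9 = -15 + 45 = 30)
B = -1320 (B = 30*(-44) = -1320)
(B + z)² = (-1320 + 482)² = (-838)² = 702244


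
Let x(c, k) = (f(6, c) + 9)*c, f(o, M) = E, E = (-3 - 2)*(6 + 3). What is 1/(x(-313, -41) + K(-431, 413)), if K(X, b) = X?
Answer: 1/10837 ≈ 9.2276e-5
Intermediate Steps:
E = -45 (E = -5*9 = -45)
f(o, M) = -45
x(c, k) = -36*c (x(c, k) = (-45 + 9)*c = -36*c)
1/(x(-313, -41) + K(-431, 413)) = 1/(-36*(-313) - 431) = 1/(11268 - 431) = 1/10837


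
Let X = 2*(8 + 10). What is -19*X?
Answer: -684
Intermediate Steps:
X = 36 (X = 2*18 = 36)
-19*X = -19*36 = -684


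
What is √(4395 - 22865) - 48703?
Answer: -48703 + I*√18470 ≈ -48703.0 + 135.9*I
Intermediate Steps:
√(4395 - 22865) - 48703 = √(-18470) - 48703 = I*√18470 - 48703 = -48703 + I*√18470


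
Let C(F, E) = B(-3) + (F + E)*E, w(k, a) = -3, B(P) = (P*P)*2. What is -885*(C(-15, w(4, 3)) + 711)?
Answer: -692955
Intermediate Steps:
B(P) = 2*P**2 (B(P) = P**2*2 = 2*P**2)
C(F, E) = 18 + E*(E + F) (C(F, E) = 2*(-3)**2 + (F + E)*E = 2*9 + (E + F)*E = 18 + E*(E + F))
-885*(C(-15, w(4, 3)) + 711) = -885*((18 + (-3)**2 - 3*(-15)) + 711) = -885*((18 + 9 + 45) + 711) = -885*(72 + 711) = -885*783 = -692955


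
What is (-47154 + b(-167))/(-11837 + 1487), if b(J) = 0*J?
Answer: 7859/1725 ≈ 4.5559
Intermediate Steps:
b(J) = 0
(-47154 + b(-167))/(-11837 + 1487) = (-47154 + 0)/(-11837 + 1487) = -47154/(-10350) = -47154*(-1/10350) = 7859/1725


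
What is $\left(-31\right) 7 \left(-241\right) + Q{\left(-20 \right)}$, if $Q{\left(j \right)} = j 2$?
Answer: $52257$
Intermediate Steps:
$Q{\left(j \right)} = 2 j$
$\left(-31\right) 7 \left(-241\right) + Q{\left(-20 \right)} = \left(-31\right) 7 \left(-241\right) + 2 \left(-20\right) = \left(-217\right) \left(-241\right) - 40 = 52297 - 40 = 52257$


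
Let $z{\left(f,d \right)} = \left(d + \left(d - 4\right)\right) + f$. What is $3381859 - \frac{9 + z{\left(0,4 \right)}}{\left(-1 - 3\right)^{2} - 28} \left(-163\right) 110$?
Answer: $\frac{20174609}{6} \approx 3.3624 \cdot 10^{6}$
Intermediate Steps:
$z{\left(f,d \right)} = -4 + f + 2 d$ ($z{\left(f,d \right)} = \left(d + \left(-4 + d\right)\right) + f = \left(-4 + 2 d\right) + f = -4 + f + 2 d$)
$3381859 - \frac{9 + z{\left(0,4 \right)}}{\left(-1 - 3\right)^{2} - 28} \left(-163\right) 110 = 3381859 - \frac{9 + \left(-4 + 0 + 2 \cdot 4\right)}{\left(-1 - 3\right)^{2} - 28} \left(-163\right) 110 = 3381859 - \frac{9 + \left(-4 + 0 + 8\right)}{\left(-4\right)^{2} - 28} \left(-163\right) 110 = 3381859 - \frac{9 + 4}{16 - 28} \left(-163\right) 110 = 3381859 - \frac{13}{-12} \left(-163\right) 110 = 3381859 - 13 \left(- \frac{1}{12}\right) \left(-163\right) 110 = 3381859 - \left(- \frac{13}{12}\right) \left(-163\right) 110 = 3381859 - \frac{2119}{12} \cdot 110 = 3381859 - \frac{116545}{6} = \frac{20174609}{6}$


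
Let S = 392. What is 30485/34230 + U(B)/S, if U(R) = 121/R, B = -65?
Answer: 11037371/12459720 ≈ 0.88584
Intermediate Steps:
30485/34230 + U(B)/S = 30485/34230 + (121/(-65))/392 = 30485*(1/34230) + (121*(-1/65))*(1/392) = 871/978 - 121/65*1/392 = 871/978 - 121/25480 = 11037371/12459720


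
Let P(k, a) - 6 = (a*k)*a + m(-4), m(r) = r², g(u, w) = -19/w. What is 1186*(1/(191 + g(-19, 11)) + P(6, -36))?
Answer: 9627620071/1041 ≈ 9.2484e+6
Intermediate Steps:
P(k, a) = 22 + k*a² (P(k, a) = 6 + ((a*k)*a + (-4)²) = 6 + (k*a² + 16) = 6 + (16 + k*a²) = 22 + k*a²)
1186*(1/(191 + g(-19, 11)) + P(6, -36)) = 1186*(1/(191 - 19/11) + (22 + 6*(-36)²)) = 1186*(1/(191 - 19*1/11) + (22 + 6*1296)) = 1186*(1/(191 - 19/11) + (22 + 7776)) = 1186*(1/(2082/11) + 7798) = 1186*(11/2082 + 7798) = 1186*(16235447/2082) = 9627620071/1041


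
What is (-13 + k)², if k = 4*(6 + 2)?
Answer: 361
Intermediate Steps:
k = 32 (k = 4*8 = 32)
(-13 + k)² = (-13 + 32)² = 19² = 361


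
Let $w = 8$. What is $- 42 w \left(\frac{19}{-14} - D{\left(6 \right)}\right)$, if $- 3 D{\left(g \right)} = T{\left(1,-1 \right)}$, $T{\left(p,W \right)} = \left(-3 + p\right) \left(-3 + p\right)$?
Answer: $8$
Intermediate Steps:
$T{\left(p,W \right)} = \left(-3 + p\right)^{2}$
$D{\left(g \right)} = - \frac{4}{3}$ ($D{\left(g \right)} = - \frac{\left(-3 + 1\right)^{2}}{3} = - \frac{\left(-2\right)^{2}}{3} = \left(- \frac{1}{3}\right) 4 = - \frac{4}{3}$)
$- 42 w \left(\frac{19}{-14} - D{\left(6 \right)}\right) = \left(-42\right) 8 \left(\frac{19}{-14} - - \frac{4}{3}\right) = - 336 \left(19 \left(- \frac{1}{14}\right) + \frac{4}{3}\right) = - 336 \left(- \frac{19}{14} + \frac{4}{3}\right) = \left(-336\right) \left(- \frac{1}{42}\right) = 8$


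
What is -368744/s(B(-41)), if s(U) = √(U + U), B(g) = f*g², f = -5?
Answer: 184372*I*√10/205 ≈ 2844.1*I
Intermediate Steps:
B(g) = -5*g²
s(U) = √2*√U (s(U) = √(2*U) = √2*√U)
-368744/s(B(-41)) = -368744*(-I*√10/410) = -(-184372)*I*√10/205 = 184372*I*√10/205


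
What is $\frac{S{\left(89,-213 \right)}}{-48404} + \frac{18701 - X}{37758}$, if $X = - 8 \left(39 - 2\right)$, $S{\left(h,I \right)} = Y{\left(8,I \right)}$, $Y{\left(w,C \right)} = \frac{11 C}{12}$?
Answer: $\frac{1853806075}{3655276464} \approx 0.50716$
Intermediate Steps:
$Y{\left(w,C \right)} = \frac{11 C}{12}$ ($Y{\left(w,C \right)} = 11 C \frac{1}{12} = \frac{11 C}{12}$)
$S{\left(h,I \right)} = \frac{11 I}{12}$
$X = -296$ ($X = \left(-8\right) 37 = -296$)
$\frac{S{\left(89,-213 \right)}}{-48404} + \frac{18701 - X}{37758} = \frac{\frac{11}{12} \left(-213\right)}{-48404} + \frac{18701 - -296}{37758} = \left(- \frac{781}{4}\right) \left(- \frac{1}{48404}\right) + \left(18701 + 296\right) \frac{1}{37758} = \frac{781}{193616} + 18997 \cdot \frac{1}{37758} = \frac{781}{193616} + \frac{18997}{37758} = \frac{1853806075}{3655276464}$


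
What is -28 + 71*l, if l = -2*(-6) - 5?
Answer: 469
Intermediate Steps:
l = 7 (l = 12 - 5 = 7)
-28 + 71*l = -28 + 71*7 = -28 + 497 = 469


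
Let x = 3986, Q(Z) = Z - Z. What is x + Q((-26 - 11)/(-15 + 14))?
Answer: 3986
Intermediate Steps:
Q(Z) = 0
x + Q((-26 - 11)/(-15 + 14)) = 3986 + 0 = 3986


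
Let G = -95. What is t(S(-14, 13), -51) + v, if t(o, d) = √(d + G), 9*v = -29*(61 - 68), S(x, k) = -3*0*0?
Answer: 203/9 + I*√146 ≈ 22.556 + 12.083*I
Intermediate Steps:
S(x, k) = 0 (S(x, k) = 0*0 = 0)
v = 203/9 (v = (-29*(61 - 68))/9 = (-29*(-7))/9 = (⅑)*203 = 203/9 ≈ 22.556)
t(o, d) = √(-95 + d) (t(o, d) = √(d - 95) = √(-95 + d))
t(S(-14, 13), -51) + v = √(-95 - 51) + 203/9 = √(-146) + 203/9 = I*√146 + 203/9 = 203/9 + I*√146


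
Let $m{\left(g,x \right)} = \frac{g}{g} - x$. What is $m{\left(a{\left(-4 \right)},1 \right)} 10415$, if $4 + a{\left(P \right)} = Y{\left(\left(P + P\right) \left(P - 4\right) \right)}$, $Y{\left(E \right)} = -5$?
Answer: $0$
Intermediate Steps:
$a{\left(P \right)} = -9$ ($a{\left(P \right)} = -4 - 5 = -9$)
$m{\left(g,x \right)} = 1 - x$
$m{\left(a{\left(-4 \right)},1 \right)} 10415 = \left(1 - 1\right) 10415 = 0 \cdot 10415 = 0$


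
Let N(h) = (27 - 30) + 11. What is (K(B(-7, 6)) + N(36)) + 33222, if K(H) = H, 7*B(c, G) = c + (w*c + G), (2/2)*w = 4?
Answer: 232581/7 ≈ 33226.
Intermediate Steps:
w = 4
B(c, G) = G/7 + 5*c/7 (B(c, G) = (c + (4*c + G))/7 = (c + (G + 4*c))/7 = (G + 5*c)/7 = G/7 + 5*c/7)
N(h) = 8 (N(h) = -3 + 11 = 8)
(K(B(-7, 6)) + N(36)) + 33222 = (((⅐)*6 + (5/7)*(-7)) + 8) + 33222 = ((6/7 - 5) + 8) + 33222 = (-29/7 + 8) + 33222 = 27/7 + 33222 = 232581/7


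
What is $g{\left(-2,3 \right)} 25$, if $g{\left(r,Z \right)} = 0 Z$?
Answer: $0$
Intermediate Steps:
$g{\left(r,Z \right)} = 0$
$g{\left(-2,3 \right)} 25 = 0 \cdot 25 = 0$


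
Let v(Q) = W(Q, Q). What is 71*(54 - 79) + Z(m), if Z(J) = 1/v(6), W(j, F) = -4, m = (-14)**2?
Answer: -7101/4 ≈ -1775.3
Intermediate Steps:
m = 196
v(Q) = -4
Z(J) = -1/4 (Z(J) = 1/(-4) = -1/4)
71*(54 - 79) + Z(m) = 71*(54 - 79) - 1/4 = 71*(-25) - 1/4 = -1775 - 1/4 = -7101/4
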